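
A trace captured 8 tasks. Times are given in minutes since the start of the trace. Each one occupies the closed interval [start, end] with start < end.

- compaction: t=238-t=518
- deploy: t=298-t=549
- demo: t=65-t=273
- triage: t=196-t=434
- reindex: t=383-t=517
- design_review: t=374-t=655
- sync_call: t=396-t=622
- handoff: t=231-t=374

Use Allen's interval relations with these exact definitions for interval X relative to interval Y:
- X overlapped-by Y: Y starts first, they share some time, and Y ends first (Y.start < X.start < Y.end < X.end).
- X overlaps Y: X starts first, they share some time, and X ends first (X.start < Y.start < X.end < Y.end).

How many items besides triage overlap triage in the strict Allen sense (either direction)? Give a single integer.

6

Target triage = [t=196, t=434].
compaction [t=238, t=518] → overlapped-by → counts.
demo [t=65, t=273] → overlaps → counts.
deploy [t=298, t=549] → overlapped-by → counts.
design_review [t=374, t=655] → overlapped-by → counts.
handoff [t=231, t=374] → during → no.
reindex [t=383, t=517] → overlapped-by → counts.
sync_call [t=396, t=622] → overlapped-by → counts.
Total: 6.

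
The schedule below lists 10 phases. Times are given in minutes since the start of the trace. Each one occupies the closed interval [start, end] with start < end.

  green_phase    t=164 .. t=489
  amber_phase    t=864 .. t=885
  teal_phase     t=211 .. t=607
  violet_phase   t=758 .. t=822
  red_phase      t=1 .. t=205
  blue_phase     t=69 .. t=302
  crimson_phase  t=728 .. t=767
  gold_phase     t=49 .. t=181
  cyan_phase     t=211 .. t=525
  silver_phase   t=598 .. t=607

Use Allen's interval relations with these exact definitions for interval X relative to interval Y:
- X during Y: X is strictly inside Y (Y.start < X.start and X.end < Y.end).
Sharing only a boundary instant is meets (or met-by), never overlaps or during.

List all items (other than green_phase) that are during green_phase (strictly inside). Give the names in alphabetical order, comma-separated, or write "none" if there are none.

Target green_phase = [t=164, t=489].
amber_phase [t=864, t=885] → after → no.
blue_phase [t=69, t=302] → overlaps → no.
crimson_phase [t=728, t=767] → after → no.
cyan_phase [t=211, t=525] → overlapped-by → no.
gold_phase [t=49, t=181] → overlaps → no.
red_phase [t=1, t=205] → overlaps → no.
silver_phase [t=598, t=607] → after → no.
teal_phase [t=211, t=607] → overlapped-by → no.
violet_phase [t=758, t=822] → after → no.
Result: none.

none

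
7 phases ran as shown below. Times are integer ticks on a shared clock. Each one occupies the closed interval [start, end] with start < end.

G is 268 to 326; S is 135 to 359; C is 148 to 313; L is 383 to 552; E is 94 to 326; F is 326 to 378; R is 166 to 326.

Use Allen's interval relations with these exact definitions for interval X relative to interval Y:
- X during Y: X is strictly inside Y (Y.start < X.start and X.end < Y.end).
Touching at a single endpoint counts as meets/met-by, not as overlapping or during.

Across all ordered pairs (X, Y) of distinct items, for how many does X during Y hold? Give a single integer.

4

Checking all 42 ordered pairs for relation 'during'; matching pairs in alphabetical order:
(C, E): C during E ✓
(C, S): C during S ✓
(G, S): G during S ✓
(R, S): R during S ✓
Count: 4.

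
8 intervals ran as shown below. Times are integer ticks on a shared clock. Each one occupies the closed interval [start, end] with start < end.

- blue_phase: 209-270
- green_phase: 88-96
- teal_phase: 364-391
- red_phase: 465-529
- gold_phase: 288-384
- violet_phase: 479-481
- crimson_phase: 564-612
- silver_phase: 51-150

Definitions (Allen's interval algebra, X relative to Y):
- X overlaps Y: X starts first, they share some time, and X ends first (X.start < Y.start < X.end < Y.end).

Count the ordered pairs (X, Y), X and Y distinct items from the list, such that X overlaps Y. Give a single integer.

1

Checking all 56 ordered pairs for relation 'overlaps'; matching pairs in alphabetical order:
(gold_phase, teal_phase): gold_phase overlaps teal_phase ✓
Count: 1.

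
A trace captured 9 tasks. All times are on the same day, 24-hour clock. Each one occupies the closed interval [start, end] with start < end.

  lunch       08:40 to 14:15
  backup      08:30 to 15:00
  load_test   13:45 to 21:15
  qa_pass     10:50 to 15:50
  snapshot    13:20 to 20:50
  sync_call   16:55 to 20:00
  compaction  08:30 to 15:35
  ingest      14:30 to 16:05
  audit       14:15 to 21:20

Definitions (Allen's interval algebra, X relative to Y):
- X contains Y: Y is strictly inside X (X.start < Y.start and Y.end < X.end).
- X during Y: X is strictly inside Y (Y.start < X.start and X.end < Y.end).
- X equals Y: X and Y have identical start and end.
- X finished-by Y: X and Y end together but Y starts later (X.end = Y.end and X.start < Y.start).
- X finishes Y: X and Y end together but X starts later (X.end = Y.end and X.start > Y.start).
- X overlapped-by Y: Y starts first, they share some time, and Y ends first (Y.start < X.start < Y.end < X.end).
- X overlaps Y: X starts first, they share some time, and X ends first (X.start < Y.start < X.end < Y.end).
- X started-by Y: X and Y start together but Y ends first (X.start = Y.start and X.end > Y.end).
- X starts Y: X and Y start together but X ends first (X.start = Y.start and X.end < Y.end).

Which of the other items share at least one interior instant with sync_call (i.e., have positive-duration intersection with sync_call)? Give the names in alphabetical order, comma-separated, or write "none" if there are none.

audit, load_test, snapshot

Target sync_call = [16:55, 20:00].
audit [14:15, 21:20] → contains → yes.
backup [08:30, 15:00] → before → no.
compaction [08:30, 15:35] → before → no.
ingest [14:30, 16:05] → before → no.
load_test [13:45, 21:15] → contains → yes.
lunch [08:40, 14:15] → before → no.
qa_pass [10:50, 15:50] → before → no.
snapshot [13:20, 20:50] → contains → yes.
Result: audit, load_test, snapshot.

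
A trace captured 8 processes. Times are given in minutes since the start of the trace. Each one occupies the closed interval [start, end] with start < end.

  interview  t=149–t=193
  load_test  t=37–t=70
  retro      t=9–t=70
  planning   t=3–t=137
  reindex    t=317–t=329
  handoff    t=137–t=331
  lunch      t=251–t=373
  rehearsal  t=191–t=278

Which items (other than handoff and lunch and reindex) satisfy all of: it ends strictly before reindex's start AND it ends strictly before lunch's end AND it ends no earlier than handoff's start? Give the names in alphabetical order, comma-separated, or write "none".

interview, planning, rehearsal

Conditions: its end is strictly before reindex's start (X.end < t=317) AND its end is strictly before lunch's end (X.end < t=373) AND its end is no earlier than handoff's start (X.end >= t=137).
interview: end t=193 < t=317? ✓; end t=193 < t=373? ✓; end t=193 >= t=137? ✓ → yes.
load_test: end t=70 < t=317? ✓; end t=70 < t=373? ✓; end t=70 >= t=137? ✗ → no.
planning: end t=137 < t=317? ✓; end t=137 < t=373? ✓; end t=137 >= t=137? ✓ → yes.
rehearsal: end t=278 < t=317? ✓; end t=278 < t=373? ✓; end t=278 >= t=137? ✓ → yes.
retro: end t=70 < t=317? ✓; end t=70 < t=373? ✓; end t=70 >= t=137? ✗ → no.
Result: interview, planning, rehearsal.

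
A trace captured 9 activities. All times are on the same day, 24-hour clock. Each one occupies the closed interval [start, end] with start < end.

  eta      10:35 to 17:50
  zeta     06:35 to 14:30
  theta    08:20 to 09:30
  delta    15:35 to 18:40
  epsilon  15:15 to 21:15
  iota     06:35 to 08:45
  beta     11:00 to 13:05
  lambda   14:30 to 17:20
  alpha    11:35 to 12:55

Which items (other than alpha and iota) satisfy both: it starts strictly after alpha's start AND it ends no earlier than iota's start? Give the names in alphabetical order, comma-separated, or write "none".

delta, epsilon, lambda

Conditions: its start is strictly after alpha's start (X.start > 11:35) AND its end is no earlier than iota's start (X.end >= 06:35).
beta: start 11:00 > 11:35? ✗; end 13:05 >= 06:35? ✓ → no.
delta: start 15:35 > 11:35? ✓; end 18:40 >= 06:35? ✓ → yes.
epsilon: start 15:15 > 11:35? ✓; end 21:15 >= 06:35? ✓ → yes.
eta: start 10:35 > 11:35? ✗; end 17:50 >= 06:35? ✓ → no.
lambda: start 14:30 > 11:35? ✓; end 17:20 >= 06:35? ✓ → yes.
theta: start 08:20 > 11:35? ✗; end 09:30 >= 06:35? ✓ → no.
zeta: start 06:35 > 11:35? ✗; end 14:30 >= 06:35? ✓ → no.
Result: delta, epsilon, lambda.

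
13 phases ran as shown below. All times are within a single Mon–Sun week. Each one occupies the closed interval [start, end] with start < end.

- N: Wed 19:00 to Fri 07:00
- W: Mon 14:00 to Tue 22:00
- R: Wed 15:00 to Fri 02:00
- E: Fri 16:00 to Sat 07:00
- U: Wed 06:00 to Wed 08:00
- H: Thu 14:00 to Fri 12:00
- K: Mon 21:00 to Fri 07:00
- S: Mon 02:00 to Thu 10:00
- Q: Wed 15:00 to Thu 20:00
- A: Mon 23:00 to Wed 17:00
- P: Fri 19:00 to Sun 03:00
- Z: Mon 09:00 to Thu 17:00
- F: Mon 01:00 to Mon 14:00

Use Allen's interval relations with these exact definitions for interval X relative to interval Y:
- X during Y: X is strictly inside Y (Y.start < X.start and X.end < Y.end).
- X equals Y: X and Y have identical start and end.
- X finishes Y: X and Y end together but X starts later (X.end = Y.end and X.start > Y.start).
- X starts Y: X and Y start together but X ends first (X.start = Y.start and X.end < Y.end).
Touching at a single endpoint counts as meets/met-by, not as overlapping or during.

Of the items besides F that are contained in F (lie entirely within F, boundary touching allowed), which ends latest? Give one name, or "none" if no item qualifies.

Target F = [Mon 01:00, Mon 14:00].
A [Mon 23:00, Wed 17:00] → after → excluded.
E [Fri 16:00, Sat 07:00] → after → excluded.
H [Thu 14:00, Fri 12:00] → after → excluded.
K [Mon 21:00, Fri 07:00] → after → excluded.
N [Wed 19:00, Fri 07:00] → after → excluded.
P [Fri 19:00, Sun 03:00] → after → excluded.
Q [Wed 15:00, Thu 20:00] → after → excluded.
R [Wed 15:00, Fri 02:00] → after → excluded.
S [Mon 02:00, Thu 10:00] → overlapped-by → excluded.
U [Wed 06:00, Wed 08:00] → after → excluded.
W [Mon 14:00, Tue 22:00] → met-by → excluded.
Z [Mon 09:00, Thu 17:00] → overlapped-by → excluded.
No candidates → none.

none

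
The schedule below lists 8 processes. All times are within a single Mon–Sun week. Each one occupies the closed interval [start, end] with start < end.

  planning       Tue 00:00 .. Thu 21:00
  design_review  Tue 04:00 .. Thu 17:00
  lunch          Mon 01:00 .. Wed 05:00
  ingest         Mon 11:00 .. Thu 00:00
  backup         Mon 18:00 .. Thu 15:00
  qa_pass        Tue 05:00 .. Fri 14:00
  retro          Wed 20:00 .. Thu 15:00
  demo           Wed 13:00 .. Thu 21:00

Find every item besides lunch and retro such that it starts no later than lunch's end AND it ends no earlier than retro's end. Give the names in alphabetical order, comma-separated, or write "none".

backup, design_review, planning, qa_pass

Conditions: its start is no later than lunch's end (X.start <= Wed 05:00) AND its end is no earlier than retro's end (X.end >= Thu 15:00).
backup: start Mon 18:00 <= Wed 05:00? ✓; end Thu 15:00 >= Thu 15:00? ✓ → yes.
demo: start Wed 13:00 <= Wed 05:00? ✗; end Thu 21:00 >= Thu 15:00? ✓ → no.
design_review: start Tue 04:00 <= Wed 05:00? ✓; end Thu 17:00 >= Thu 15:00? ✓ → yes.
ingest: start Mon 11:00 <= Wed 05:00? ✓; end Thu 00:00 >= Thu 15:00? ✗ → no.
planning: start Tue 00:00 <= Wed 05:00? ✓; end Thu 21:00 >= Thu 15:00? ✓ → yes.
qa_pass: start Tue 05:00 <= Wed 05:00? ✓; end Fri 14:00 >= Thu 15:00? ✓ → yes.
Result: backup, design_review, planning, qa_pass.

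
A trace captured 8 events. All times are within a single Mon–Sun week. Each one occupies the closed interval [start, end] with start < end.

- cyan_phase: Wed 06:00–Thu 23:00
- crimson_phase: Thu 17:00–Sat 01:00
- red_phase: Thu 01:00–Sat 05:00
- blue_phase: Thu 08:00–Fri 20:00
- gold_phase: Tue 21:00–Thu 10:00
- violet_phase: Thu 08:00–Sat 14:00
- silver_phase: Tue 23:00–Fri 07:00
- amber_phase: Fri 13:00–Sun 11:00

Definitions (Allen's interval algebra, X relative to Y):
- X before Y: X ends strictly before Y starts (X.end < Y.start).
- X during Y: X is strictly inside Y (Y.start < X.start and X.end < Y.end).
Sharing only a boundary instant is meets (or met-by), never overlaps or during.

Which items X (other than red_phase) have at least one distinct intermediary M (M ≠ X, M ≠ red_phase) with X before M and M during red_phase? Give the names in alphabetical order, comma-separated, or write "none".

gold_phase

Target red_phase = [Thu 01:00, Sat 05:00].
Intermediaries M with M during red_phase: blue_phase, crimson_phase.
Via blue_phase — items with X before blue_phase: none.
Via crimson_phase — items with X before crimson_phase: gold_phase.
Union: gold_phase.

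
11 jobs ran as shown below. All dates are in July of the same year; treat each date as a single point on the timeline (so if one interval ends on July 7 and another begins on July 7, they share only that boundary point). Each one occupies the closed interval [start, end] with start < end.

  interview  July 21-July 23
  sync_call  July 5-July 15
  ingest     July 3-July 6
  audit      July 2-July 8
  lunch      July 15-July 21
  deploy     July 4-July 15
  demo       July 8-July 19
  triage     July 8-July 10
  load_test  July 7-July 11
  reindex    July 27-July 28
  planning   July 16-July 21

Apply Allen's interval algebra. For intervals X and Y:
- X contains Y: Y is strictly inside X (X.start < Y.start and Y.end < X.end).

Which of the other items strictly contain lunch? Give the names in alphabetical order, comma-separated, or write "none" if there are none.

none

Target lunch = [July 15, July 21].
audit [July 2, July 8] → before → no.
demo [July 8, July 19] → overlaps → no.
deploy [July 4, July 15] → meets → no.
ingest [July 3, July 6] → before → no.
interview [July 21, July 23] → met-by → no.
load_test [July 7, July 11] → before → no.
planning [July 16, July 21] → finishes → no.
reindex [July 27, July 28] → after → no.
sync_call [July 5, July 15] → meets → no.
triage [July 8, July 10] → before → no.
Result: none.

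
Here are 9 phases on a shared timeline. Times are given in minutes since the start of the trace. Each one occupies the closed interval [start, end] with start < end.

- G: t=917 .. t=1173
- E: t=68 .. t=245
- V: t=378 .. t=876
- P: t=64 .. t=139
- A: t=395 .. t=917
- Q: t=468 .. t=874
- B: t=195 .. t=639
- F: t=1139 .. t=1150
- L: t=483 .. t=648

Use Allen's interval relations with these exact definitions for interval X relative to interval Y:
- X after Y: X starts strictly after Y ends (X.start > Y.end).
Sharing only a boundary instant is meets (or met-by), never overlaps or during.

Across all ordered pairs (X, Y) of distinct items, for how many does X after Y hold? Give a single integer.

22

Checking all 72 ordered pairs for relation 'after'; matching pairs in alphabetical order:
(A, E): A after E ✓
(A, P): A after P ✓
(B, P): B after P ✓
(F, A): F after A ✓
(F, B): F after B ✓
(F, E): F after E ✓
(F, L): F after L ✓
(F, P): F after P ✓
(F, Q): F after Q ✓
(F, V): F after V ✓
(G, B): G after B ✓
(G, E): G after E ✓
(G, L): G after L ✓
(G, P): G after P ✓
(G, Q): G after Q ✓
(G, V): G after V ✓
(L, E): L after E ✓
(L, P): L after P ✓
(Q, E): Q after E ✓
(Q, P): Q after P ✓
(V, E): V after E ✓
(V, P): V after P ✓
Count: 22.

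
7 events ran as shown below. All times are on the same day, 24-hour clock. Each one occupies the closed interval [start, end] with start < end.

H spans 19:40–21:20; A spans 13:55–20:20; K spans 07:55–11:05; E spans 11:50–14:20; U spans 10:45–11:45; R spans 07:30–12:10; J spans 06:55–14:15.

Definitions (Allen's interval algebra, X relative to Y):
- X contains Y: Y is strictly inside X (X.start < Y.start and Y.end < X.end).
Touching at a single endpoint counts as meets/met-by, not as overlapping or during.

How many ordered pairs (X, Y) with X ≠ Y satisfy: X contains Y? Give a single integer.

5

Checking all 42 ordered pairs for relation 'contains'; matching pairs in alphabetical order:
(J, K): J contains K ✓
(J, R): J contains R ✓
(J, U): J contains U ✓
(R, K): R contains K ✓
(R, U): R contains U ✓
Count: 5.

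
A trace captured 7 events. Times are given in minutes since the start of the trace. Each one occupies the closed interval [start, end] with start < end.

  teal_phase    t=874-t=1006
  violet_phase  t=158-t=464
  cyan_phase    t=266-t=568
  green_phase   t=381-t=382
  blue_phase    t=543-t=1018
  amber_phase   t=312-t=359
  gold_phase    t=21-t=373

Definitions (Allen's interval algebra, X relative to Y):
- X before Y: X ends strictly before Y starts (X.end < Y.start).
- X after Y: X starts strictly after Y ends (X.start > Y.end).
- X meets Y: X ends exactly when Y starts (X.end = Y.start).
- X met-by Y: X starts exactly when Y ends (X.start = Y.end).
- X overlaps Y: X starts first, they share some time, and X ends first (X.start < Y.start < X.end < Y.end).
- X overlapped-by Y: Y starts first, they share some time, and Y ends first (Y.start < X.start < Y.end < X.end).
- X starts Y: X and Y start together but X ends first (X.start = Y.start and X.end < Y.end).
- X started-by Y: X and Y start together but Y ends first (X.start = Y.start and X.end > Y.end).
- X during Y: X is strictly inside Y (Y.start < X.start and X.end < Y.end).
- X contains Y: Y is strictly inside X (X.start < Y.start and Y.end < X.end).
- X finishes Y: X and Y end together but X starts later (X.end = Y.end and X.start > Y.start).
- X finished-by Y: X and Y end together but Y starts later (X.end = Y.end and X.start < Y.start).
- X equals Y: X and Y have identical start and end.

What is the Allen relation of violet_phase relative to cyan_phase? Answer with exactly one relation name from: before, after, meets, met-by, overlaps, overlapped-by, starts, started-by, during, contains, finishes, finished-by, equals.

violet_phase = [t=158, t=464]; cyan_phase = [t=266, t=568].
Compare endpoints: violet_phase.start < cyan_phase.start, violet_phase.start < cyan_phase.end, violet_phase.end > cyan_phase.start, violet_phase.end < cyan_phase.end.
That pattern is 'overlaps'.

overlaps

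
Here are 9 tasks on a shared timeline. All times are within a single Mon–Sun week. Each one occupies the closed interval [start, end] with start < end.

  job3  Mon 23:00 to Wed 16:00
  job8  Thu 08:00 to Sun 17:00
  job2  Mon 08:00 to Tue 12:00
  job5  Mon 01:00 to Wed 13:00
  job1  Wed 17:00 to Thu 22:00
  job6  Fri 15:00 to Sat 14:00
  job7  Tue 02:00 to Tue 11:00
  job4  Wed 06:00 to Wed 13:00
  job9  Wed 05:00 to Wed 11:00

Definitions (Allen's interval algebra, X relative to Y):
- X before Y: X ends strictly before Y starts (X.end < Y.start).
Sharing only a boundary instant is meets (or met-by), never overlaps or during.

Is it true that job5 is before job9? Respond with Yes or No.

job5 = [Mon 01:00, Wed 13:00], job9 = [Wed 05:00, Wed 11:00].
Actual relation of job5 to job9: contains.
Asked whether 'before' holds → No.

No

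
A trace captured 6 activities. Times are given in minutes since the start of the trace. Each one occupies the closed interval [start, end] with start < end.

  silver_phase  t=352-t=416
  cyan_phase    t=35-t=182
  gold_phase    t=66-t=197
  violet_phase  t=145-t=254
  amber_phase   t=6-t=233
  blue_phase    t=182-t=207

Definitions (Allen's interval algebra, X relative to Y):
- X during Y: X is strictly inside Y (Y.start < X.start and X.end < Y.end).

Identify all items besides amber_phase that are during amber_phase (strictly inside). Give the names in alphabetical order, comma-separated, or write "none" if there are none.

blue_phase, cyan_phase, gold_phase

Target amber_phase = [t=6, t=233].
blue_phase [t=182, t=207] → during → yes.
cyan_phase [t=35, t=182] → during → yes.
gold_phase [t=66, t=197] → during → yes.
silver_phase [t=352, t=416] → after → no.
violet_phase [t=145, t=254] → overlapped-by → no.
Result: blue_phase, cyan_phase, gold_phase.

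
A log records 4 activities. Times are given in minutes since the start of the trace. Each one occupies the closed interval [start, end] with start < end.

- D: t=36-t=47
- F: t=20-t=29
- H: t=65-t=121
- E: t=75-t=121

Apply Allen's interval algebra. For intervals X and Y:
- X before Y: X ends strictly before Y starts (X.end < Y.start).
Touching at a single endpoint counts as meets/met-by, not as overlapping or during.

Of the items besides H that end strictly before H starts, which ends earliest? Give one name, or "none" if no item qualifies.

Target H = [t=65, t=121].
D [t=36, t=47] → before → candidate.
E [t=75, t=121] → finishes → excluded.
F [t=20, t=29] → before → candidate.
Among candidates, earliest end is t=29 → F.

F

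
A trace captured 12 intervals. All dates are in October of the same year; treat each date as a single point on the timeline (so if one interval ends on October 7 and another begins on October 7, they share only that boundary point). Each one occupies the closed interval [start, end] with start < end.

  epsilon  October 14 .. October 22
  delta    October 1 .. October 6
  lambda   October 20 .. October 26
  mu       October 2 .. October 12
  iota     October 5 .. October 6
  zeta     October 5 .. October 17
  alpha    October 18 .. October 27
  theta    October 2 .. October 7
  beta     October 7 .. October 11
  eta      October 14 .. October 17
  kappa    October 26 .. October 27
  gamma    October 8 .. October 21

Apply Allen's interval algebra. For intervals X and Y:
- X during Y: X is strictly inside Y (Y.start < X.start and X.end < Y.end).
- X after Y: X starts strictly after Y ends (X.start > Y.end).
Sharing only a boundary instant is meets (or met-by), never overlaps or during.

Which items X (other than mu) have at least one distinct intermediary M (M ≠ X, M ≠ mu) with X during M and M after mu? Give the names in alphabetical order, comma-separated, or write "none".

Target mu = [October 2, October 12].
Intermediaries M with M after mu: alpha, epsilon, eta, kappa, lambda.
Via alpha — items with X during alpha: lambda.
Via epsilon — items with X during epsilon: none.
Via eta — items with X during eta: none.
Via kappa — items with X during kappa: none.
Via lambda — items with X during lambda: none.
Union: lambda.

lambda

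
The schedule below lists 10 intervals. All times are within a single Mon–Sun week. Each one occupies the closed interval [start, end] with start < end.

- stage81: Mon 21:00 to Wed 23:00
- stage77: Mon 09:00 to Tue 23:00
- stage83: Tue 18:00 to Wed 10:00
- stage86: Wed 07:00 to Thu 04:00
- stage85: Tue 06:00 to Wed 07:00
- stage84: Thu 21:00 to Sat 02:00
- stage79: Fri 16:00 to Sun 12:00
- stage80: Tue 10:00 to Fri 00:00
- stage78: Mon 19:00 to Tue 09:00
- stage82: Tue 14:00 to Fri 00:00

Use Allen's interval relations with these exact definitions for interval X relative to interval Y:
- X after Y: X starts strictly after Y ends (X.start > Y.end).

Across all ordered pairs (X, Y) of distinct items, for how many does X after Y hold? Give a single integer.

Checking all 90 ordered pairs for relation 'after'; matching pairs in alphabetical order:
(stage79, stage77): stage79 after stage77 ✓
(stage79, stage78): stage79 after stage78 ✓
(stage79, stage80): stage79 after stage80 ✓
(stage79, stage81): stage79 after stage81 ✓
(stage79, stage82): stage79 after stage82 ✓
(stage79, stage83): stage79 after stage83 ✓
(stage79, stage85): stage79 after stage85 ✓
(stage79, stage86): stage79 after stage86 ✓
(stage80, stage78): stage80 after stage78 ✓
(stage82, stage78): stage82 after stage78 ✓
(stage83, stage78): stage83 after stage78 ✓
(stage84, stage77): stage84 after stage77 ✓
(stage84, stage78): stage84 after stage78 ✓
(stage84, stage81): stage84 after stage81 ✓
(stage84, stage83): stage84 after stage83 ✓
(stage84, stage85): stage84 after stage85 ✓
(stage84, stage86): stage84 after stage86 ✓
(stage86, stage77): stage86 after stage77 ✓
(stage86, stage78): stage86 after stage78 ✓
Count: 19.

19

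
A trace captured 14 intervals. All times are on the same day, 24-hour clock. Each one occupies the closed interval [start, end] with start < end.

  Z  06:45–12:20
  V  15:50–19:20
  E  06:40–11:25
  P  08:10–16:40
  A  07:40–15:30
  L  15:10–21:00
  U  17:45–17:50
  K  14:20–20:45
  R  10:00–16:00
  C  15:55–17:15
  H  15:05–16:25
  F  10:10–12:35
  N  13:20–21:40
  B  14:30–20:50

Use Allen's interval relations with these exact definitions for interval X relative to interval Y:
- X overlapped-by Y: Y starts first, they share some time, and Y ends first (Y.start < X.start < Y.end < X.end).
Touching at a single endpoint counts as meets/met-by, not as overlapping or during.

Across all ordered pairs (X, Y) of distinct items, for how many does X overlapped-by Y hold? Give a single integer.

Checking all 182 ordered pairs for relation 'overlapped-by'; matching pairs in alphabetical order:
(A, E): A overlapped-by E ✓
(A, Z): A overlapped-by Z ✓
(B, A): B overlapped-by A ✓
(B, K): B overlapped-by K ✓
(B, P): B overlapped-by P ✓
(B, R): B overlapped-by R ✓
(C, H): C overlapped-by H ✓
(C, P): C overlapped-by P ✓
(C, R): C overlapped-by R ✓
(F, E): F overlapped-by E ✓
(F, Z): F overlapped-by Z ✓
(H, A): H overlapped-by A ✓
(H, R): H overlapped-by R ✓
(K, A): K overlapped-by A ✓
(K, P): K overlapped-by P ✓
(K, R): K overlapped-by R ✓
(L, A): L overlapped-by A ✓
(L, B): L overlapped-by B ✓
(L, H): L overlapped-by H ✓
(L, K): L overlapped-by K ✓
(L, P): L overlapped-by P ✓
(L, R): L overlapped-by R ✓
(N, A): N overlapped-by A ✓
(N, P): N overlapped-by P ✓
... plus 11 further pairs not listed.
Count: 35.

35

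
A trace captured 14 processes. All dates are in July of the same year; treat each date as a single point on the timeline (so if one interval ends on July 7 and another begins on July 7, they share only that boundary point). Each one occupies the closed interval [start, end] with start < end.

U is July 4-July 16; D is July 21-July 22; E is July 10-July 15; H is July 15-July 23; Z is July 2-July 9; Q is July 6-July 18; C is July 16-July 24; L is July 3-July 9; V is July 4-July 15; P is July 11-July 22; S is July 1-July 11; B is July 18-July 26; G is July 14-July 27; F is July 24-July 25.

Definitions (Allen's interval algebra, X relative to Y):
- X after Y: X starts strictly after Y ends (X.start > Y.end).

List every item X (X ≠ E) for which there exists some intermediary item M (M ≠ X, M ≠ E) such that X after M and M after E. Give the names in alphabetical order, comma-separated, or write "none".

Target E = [July 10, July 15].
Intermediaries M with M after E: B, C, D, F.
Via B — items with X after B: none.
Via C — items with X after C: none.
Via D — items with X after D: F.
Via F — items with X after F: none.
Union: F.

F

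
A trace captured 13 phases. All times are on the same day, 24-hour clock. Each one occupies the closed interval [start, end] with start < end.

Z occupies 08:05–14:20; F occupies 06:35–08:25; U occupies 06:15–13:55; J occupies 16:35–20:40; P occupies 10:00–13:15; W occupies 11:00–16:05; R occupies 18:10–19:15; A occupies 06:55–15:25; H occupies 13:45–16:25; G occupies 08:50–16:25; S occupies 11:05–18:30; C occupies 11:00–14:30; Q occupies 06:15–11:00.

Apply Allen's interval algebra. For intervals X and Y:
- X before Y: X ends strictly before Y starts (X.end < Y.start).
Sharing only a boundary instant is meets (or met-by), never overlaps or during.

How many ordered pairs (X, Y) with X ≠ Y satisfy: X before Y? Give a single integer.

29

Checking all 156 ordered pairs for relation 'before'; matching pairs in alphabetical order:
(A, J): A before J ✓
(A, R): A before R ✓
(C, J): C before J ✓
(C, R): C before R ✓
(F, C): F before C ✓
(F, G): F before G ✓
(F, H): F before H ✓
(F, J): F before J ✓
(F, P): F before P ✓
(F, R): F before R ✓
(F, S): F before S ✓
(F, W): F before W ✓
(G, J): G before J ✓
(G, R): G before R ✓
(H, J): H before J ✓
(H, R): H before R ✓
(P, H): P before H ✓
(P, J): P before J ✓
(P, R): P before R ✓
(Q, H): Q before H ✓
(Q, J): Q before J ✓
(Q, R): Q before R ✓
(Q, S): Q before S ✓
(U, J): U before J ✓
... plus 5 further pairs not listed.
Count: 29.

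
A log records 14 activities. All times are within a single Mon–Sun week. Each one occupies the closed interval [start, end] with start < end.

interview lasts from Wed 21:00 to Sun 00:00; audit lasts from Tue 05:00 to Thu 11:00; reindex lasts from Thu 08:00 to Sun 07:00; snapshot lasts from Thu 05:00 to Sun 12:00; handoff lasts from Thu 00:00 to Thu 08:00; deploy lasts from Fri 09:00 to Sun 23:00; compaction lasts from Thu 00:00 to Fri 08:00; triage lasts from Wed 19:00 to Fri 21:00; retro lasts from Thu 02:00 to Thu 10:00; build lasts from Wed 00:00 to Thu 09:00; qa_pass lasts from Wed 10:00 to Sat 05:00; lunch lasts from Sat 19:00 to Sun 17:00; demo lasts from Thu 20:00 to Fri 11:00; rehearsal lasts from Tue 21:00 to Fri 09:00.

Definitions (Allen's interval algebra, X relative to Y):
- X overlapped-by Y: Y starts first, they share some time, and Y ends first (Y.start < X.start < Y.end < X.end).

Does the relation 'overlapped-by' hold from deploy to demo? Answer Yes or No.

Yes

deploy = [Fri 09:00, Sun 23:00], demo = [Thu 20:00, Fri 11:00].
Actual relation of deploy to demo: overlapped-by.
Asked whether 'overlapped-by' holds → Yes.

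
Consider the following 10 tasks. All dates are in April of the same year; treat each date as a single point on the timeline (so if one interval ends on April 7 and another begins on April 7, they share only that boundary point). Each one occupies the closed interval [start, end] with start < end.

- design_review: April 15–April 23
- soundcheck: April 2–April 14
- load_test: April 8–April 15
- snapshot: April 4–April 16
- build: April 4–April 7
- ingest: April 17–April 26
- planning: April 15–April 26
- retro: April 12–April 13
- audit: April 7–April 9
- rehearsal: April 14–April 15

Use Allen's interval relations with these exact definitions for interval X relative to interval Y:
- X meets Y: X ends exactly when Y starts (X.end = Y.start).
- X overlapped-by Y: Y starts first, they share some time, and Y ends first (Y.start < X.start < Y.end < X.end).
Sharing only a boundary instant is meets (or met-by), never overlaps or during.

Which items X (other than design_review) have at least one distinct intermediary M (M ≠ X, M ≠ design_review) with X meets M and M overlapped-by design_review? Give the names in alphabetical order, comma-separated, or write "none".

Target design_review = [April 15, April 23].
Intermediaries M with M overlapped-by design_review: ingest.
Via ingest — items with X meets ingest: none.
Union: none.

none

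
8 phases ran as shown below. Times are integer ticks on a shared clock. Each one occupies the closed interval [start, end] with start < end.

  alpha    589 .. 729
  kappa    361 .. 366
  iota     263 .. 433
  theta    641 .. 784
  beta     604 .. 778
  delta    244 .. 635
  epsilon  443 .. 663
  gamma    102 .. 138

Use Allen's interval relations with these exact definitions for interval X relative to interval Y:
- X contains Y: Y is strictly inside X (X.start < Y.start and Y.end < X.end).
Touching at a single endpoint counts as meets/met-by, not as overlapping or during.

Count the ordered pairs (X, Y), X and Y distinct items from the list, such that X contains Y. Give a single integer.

3

Checking all 56 ordered pairs for relation 'contains'; matching pairs in alphabetical order:
(delta, iota): delta contains iota ✓
(delta, kappa): delta contains kappa ✓
(iota, kappa): iota contains kappa ✓
Count: 3.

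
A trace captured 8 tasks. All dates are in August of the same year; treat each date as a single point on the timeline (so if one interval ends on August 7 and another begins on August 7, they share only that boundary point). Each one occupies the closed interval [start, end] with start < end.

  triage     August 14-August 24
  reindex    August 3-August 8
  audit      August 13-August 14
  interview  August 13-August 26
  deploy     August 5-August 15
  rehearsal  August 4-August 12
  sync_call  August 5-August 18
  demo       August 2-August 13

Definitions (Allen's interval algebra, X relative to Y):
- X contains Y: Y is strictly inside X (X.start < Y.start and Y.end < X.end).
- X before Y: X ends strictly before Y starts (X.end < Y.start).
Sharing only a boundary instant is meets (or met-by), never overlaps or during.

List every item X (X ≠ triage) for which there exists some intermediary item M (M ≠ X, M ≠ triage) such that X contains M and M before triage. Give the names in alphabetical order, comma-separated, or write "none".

Target triage = [August 14, August 24].
Intermediaries M with M before triage: demo, rehearsal, reindex.
Via demo — items with X contains demo: none.
Via rehearsal — items with X contains rehearsal: demo.
Via reindex — items with X contains reindex: demo.
Union: demo.

demo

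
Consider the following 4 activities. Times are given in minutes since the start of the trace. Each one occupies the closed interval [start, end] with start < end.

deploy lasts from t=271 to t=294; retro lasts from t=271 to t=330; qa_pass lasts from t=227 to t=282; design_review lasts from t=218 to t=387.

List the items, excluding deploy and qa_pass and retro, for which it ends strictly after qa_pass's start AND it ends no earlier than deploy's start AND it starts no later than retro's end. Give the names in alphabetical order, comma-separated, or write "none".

Conditions: its end is strictly after qa_pass's start (X.end > t=227) AND its end is no earlier than deploy's start (X.end >= t=271) AND its start is no later than retro's end (X.start <= t=330).
design_review: end t=387 > t=227? ✓; end t=387 >= t=271? ✓; start t=218 <= t=330? ✓ → yes.
Result: design_review.

design_review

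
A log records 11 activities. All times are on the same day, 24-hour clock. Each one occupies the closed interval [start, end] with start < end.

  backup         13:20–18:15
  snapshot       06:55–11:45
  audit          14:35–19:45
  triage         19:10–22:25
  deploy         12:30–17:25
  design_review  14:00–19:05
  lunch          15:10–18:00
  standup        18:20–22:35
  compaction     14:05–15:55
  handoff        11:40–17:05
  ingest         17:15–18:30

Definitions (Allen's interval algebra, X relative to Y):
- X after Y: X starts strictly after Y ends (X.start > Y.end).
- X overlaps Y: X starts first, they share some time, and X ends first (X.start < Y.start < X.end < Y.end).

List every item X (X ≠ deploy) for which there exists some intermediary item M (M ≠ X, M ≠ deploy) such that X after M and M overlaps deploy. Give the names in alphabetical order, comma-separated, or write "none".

Target deploy = [12:30, 17:25].
Intermediaries M with M overlaps deploy: handoff.
Via handoff — items with X after handoff: ingest, standup, triage.
Union: ingest, standup, triage.

ingest, standup, triage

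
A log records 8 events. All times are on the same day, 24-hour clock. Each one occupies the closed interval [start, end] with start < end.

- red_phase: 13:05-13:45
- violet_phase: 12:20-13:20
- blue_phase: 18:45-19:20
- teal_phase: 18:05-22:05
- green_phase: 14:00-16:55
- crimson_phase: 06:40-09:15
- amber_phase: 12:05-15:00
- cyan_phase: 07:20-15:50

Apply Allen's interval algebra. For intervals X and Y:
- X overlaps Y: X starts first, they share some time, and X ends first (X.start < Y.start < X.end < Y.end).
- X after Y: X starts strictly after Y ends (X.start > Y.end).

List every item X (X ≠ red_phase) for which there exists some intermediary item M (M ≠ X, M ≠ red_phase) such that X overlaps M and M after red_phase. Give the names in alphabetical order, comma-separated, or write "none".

Target red_phase = [13:05, 13:45].
Intermediaries M with M after red_phase: blue_phase, green_phase, teal_phase.
Via blue_phase — items with X overlaps blue_phase: none.
Via green_phase — items with X overlaps green_phase: amber_phase, cyan_phase.
Via teal_phase — items with X overlaps teal_phase: none.
Union: amber_phase, cyan_phase.

amber_phase, cyan_phase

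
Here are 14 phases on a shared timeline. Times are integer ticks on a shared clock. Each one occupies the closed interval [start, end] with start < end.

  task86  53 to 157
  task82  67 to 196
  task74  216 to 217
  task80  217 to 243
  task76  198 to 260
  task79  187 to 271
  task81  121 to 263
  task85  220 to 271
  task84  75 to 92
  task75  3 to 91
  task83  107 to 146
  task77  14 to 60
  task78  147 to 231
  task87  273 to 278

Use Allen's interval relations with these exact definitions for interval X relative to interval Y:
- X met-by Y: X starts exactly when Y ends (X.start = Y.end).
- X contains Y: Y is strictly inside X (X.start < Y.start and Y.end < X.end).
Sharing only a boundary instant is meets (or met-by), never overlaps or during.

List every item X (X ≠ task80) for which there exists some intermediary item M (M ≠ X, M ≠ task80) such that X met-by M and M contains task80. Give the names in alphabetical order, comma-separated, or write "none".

Target task80 = [217, 243].
Intermediaries M with M contains task80: task76, task79, task81.
Via task76 — items with X met-by task76: none.
Via task79 — items with X met-by task79: none.
Via task81 — items with X met-by task81: none.
Union: none.

none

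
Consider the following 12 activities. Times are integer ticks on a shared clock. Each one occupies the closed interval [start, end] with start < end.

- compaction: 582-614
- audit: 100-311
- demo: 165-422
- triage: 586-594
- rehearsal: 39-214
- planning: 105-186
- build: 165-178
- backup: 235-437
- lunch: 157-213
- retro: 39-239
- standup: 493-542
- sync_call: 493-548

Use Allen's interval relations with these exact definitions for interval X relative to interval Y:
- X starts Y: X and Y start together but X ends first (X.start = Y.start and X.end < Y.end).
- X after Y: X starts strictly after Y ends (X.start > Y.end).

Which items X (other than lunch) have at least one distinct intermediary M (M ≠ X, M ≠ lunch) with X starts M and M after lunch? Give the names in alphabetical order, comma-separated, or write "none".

standup

Target lunch = [157, 213].
Intermediaries M with M after lunch: backup, compaction, standup, sync_call, triage.
Via backup — items with X starts backup: none.
Via compaction — items with X starts compaction: none.
Via standup — items with X starts standup: none.
Via sync_call — items with X starts sync_call: standup.
Via triage — items with X starts triage: none.
Union: standup.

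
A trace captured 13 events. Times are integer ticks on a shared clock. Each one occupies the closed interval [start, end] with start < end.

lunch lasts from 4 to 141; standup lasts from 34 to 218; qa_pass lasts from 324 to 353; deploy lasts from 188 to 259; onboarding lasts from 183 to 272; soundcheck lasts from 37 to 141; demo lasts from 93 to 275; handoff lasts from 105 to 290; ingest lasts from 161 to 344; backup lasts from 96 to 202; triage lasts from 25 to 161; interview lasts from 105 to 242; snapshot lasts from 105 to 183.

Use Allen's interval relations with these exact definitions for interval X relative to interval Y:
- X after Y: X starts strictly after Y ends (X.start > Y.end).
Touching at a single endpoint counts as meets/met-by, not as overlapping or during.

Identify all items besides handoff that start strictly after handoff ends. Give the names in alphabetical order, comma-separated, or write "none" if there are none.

qa_pass

Target handoff = [105, 290].
backup [96, 202] → overlaps → no.
demo [93, 275] → overlaps → no.
deploy [188, 259] → during → no.
ingest [161, 344] → overlapped-by → no.
interview [105, 242] → starts → no.
lunch [4, 141] → overlaps → no.
onboarding [183, 272] → during → no.
qa_pass [324, 353] → after → yes.
snapshot [105, 183] → starts → no.
soundcheck [37, 141] → overlaps → no.
standup [34, 218] → overlaps → no.
triage [25, 161] → overlaps → no.
Result: qa_pass.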